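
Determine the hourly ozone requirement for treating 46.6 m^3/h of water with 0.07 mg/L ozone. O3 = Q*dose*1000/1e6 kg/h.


O3 demand (mg/h) = Q * dose * 1000 = 46.6 * 0.07 * 1000 = 3262 mg/h
Convert mg to kg: 3262 / 1e6 = 0.003262 kg/h

0.003262 kg/h


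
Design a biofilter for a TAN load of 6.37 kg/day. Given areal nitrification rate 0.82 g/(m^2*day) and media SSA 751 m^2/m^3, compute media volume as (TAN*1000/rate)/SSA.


A = 6.37*1000 / 0.82 = 7768.2927 m^2
V = 7768.2927 / 751 = 10.3439

10.3439 m^3


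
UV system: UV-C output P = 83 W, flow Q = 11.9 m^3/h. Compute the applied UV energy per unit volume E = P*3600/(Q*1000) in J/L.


Energy delivered per hour = 83 W * 3600 s = 298800 J/h
Volume treated per hour = 11.9 m^3/h * 1000 = 11900 L/h
dose = 298800 / 11900 = 25.1092 J/L

25.1092 J/L


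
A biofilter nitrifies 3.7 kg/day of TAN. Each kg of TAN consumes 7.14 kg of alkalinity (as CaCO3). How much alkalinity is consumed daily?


Alkalinity factor: 7.14 kg CaCO3 consumed per kg TAN nitrified
alk = 3.7 kg TAN * 7.14 = 26.418 kg CaCO3/day

26.418 kg CaCO3/day


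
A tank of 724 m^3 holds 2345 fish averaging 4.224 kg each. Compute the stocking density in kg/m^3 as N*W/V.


Total biomass = 2345 fish * 4.224 kg = 9905.28 kg
Density = total biomass / volume = 9905.28 / 724 = 13.6813 kg/m^3

13.6813 kg/m^3


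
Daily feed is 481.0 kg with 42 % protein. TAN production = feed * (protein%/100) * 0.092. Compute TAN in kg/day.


Protein in feed = 481.0 * 42/100 = 202.02 kg/day
TAN = protein * 0.092 = 202.02 * 0.092 = 18.58584 kg/day

18.58584 kg/day


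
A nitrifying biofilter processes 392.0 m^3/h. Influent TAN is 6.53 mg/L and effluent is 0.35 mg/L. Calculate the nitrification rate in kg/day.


Concentration drop: TAN_in - TAN_out = 6.53 - 0.35 = 6.18 mg/L
Hourly TAN removed = Q * dTAN = 392.0 m^3/h * 6.18 mg/L = 2422.56 g/h  (m^3/h * mg/L = g/h)
Daily TAN removed = 2422.56 * 24 = 58141.44 g/day
Convert to kg/day: 58141.44 / 1000 = 58.14144 kg/day

58.14144 kg/day


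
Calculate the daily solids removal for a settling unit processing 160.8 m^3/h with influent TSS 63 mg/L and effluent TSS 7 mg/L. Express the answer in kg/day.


Concentration drop: TSS_in - TSS_out = 63 - 7 = 56 mg/L
Hourly solids removed = Q * dTSS = 160.8 m^3/h * 56 mg/L = 9004.8 g/h  (m^3/h * mg/L = g/h)
Daily solids removed = 9004.8 * 24 = 216115.2 g/day
Convert g to kg: 216115.2 / 1000 = 216.1152 kg/day

216.1152 kg/day


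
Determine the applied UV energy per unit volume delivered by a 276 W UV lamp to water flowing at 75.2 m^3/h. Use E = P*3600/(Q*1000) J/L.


Energy delivered per hour = 276 W * 3600 s = 993600 J/h
Volume treated per hour = 75.2 m^3/h * 1000 = 75200 L/h
dose = 993600 / 75200 = 13.2128 J/L

13.2128 J/L


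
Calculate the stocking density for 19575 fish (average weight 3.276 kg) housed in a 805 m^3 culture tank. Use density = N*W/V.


Total biomass = 19575 fish * 3.276 kg = 64127.7 kg
Density = total biomass / volume = 64127.7 / 805 = 79.6617 kg/m^3

79.6617 kg/m^3


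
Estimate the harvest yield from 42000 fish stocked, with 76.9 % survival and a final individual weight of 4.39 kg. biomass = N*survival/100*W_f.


Survivors = 42000 * 76.9/100 = 32298 fish
Harvest biomass = survivors * W_f = 32298 * 4.39 = 141788.22 kg

141788.22 kg


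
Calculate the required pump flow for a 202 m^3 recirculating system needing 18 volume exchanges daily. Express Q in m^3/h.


Daily recirculation volume = 202 m^3 * 18 = 3636 m^3/day
Flow rate Q = daily volume / 24 h = 3636 / 24 = 151.5 m^3/h

151.5 m^3/h


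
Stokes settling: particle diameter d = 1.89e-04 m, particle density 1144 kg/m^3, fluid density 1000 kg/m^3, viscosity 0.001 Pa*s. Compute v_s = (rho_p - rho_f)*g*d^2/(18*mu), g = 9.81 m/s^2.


Density difference: rho_p - rho_f = 1144 - 1000 = 144 kg/m^3
d^2 = (1.89e-04)^2 = 3.5721e-08 m^2
Numerator = (rho_p - rho_f) * g * d^2 = 144 * 9.81 * 3.5721e-08 = 5.0460913e-05
Denominator = 18 * mu = 18 * 0.001 = 0.018
v_s = 5.0460913e-05 / 0.018 = 0.00280338 m/s
Check: Re = rho_f * v_s * d / mu = 1000 * 0.00280338 * 1.89e-04 / 0.001 = 0.53 < 1, so Stokes' law applies.

0.00280338 m/s


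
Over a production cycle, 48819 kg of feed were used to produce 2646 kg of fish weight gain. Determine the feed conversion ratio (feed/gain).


FCR = feed consumed / weight gained
FCR = 48819 kg / 2646 kg = 18.4501

18.4501


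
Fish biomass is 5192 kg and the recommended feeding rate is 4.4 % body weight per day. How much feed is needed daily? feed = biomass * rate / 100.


Feeding rate fraction = 4.4% / 100 = 0.044
Daily feed = 5192 kg * 0.044 = 228.448 kg/day

228.448 kg/day


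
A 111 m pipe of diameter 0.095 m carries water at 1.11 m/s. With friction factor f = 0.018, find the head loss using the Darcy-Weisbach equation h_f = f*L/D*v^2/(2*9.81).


v^2 = 1.11^2 = 1.2321 m^2/s^2
L/D = 111/0.095 = 1168.4211
h_f = f*(L/D)*v^2/(2g) = 0.018 * 1168.4211 * 1.2321 / 19.62 = 1.32074 m

1.32074 m


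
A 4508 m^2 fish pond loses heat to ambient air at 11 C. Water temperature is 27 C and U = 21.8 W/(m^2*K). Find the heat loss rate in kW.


Temperature difference dT = 27 - 11 = 16 K
Heat loss (W) = U * A * dT = 21.8 * 4508 * 16 = 1572390.4 W
Convert to kW: 1572390.4 / 1000 = 1572.3904 kW

1572.3904 kW


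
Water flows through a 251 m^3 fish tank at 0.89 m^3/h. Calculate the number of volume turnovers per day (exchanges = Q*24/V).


Daily flow volume = 0.89 m^3/h * 24 h = 21.36 m^3/day
Exchanges = daily flow / tank volume = 21.36 / 251 = 0.0850996 exchanges/day

0.0850996 exchanges/day


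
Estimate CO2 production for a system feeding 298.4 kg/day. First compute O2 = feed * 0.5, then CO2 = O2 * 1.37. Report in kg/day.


O2 = 298.4 * 0.5 = 149.2
CO2 = 149.2 * 1.37 = 204.404

204.404 kg/day


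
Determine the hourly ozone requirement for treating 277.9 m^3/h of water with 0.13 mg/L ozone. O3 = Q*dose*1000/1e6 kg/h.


O3 demand (mg/h) = Q * dose * 1000 = 277.9 * 0.13 * 1000 = 36127 mg/h
Convert mg to kg: 36127 / 1e6 = 0.036127 kg/h

0.036127 kg/h


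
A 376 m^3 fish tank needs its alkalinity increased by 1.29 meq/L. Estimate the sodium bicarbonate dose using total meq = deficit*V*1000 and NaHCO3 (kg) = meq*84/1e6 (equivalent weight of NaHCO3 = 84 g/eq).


Tank volume in L = 376 m^3 * 1000 = 376000 L
Total meq required = 1.29 meq/L * 376000 L = 485040 meq
NaHCO3 mass = 485040 meq * 84 mg/meq / 1e6 = 40.7434 kg

40.7434 kg


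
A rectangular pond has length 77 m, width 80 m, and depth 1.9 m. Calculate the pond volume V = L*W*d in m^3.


Base area = L * W = 77 * 80 = 6160 m^2
Volume = area * depth = 6160 * 1.9 = 11704 m^3

11704 m^3


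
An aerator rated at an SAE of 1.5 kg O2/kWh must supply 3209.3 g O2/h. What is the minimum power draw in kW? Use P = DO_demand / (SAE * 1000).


SAE in g O2/kWh = 1.5 * 1000 = 1500 g/kWh
P = DO_demand / SAE_g = 3209.3 / 1500 = 2.13953 kW

2.13953 kW


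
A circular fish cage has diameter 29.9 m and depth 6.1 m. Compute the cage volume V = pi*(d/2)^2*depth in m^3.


r = d/2 = 29.9/2 = 14.95 m
Base area = pi*r^2 = pi*14.95^2 = 702.15381 m^2
Volume = 702.15381 * 6.1 = 4283.14 m^3

4283.14 m^3


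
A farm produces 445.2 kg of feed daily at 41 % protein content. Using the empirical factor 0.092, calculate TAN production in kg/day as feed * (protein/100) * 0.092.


Protein in feed = 445.2 * 41/100 = 182.532 kg/day
TAN = protein * 0.092 = 182.532 * 0.092 = 16.792944 kg/day

16.792944 kg/day


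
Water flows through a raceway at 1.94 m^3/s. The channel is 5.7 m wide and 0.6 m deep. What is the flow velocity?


Cross-sectional area = W * d = 5.7 * 0.6 = 3.42 m^2
Velocity = Q / A = 1.94 / 3.42 = 0.567251 m/s

0.567251 m/s


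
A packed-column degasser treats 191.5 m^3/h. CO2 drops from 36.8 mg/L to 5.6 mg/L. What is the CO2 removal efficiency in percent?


CO2_out / CO2_in = 5.6 / 36.8 = 0.15217391
Fraction remaining = 0.15217391
efficiency = (1 - 0.15217391) * 100 = 84.7826 %

84.7826 %


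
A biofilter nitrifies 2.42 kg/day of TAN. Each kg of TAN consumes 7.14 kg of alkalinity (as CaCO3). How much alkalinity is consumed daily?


Alkalinity factor: 7.14 kg CaCO3 consumed per kg TAN nitrified
alk = 2.42 kg TAN * 7.14 = 17.2788 kg CaCO3/day

17.2788 kg CaCO3/day


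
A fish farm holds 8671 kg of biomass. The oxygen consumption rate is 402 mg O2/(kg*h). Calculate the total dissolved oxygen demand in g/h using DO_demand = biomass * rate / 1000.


Total O2 consumption (mg/h) = 8671 kg * 402 mg/(kg*h) = 3485742 mg/h
Convert to g/h: 3485742 / 1000 = 3485.742 g/h

3485.742 g/h


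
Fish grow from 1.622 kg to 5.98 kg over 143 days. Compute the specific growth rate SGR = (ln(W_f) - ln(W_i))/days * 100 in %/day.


ln(W_f) = ln(5.98) = 1.7884206
ln(W_i) = ln(1.622) = 0.48365996
ln(W_f) - ln(W_i) = 1.7884206 - 0.48365996 = 1.3047606
SGR = 1.3047606 / 143 * 100 = 0.91242 %/day

0.91242 %/day


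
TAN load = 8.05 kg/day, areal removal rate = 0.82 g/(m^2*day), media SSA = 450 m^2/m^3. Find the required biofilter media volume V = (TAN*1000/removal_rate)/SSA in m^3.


A = 8.05*1000 / 0.82 = 9817.0732 m^2
V = 9817.0732 / 450 = 21.8157

21.8157 m^3


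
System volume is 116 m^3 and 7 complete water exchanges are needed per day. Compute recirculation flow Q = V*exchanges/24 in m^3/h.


Daily recirculation volume = 116 m^3 * 7 = 812 m^3/day
Flow rate Q = daily volume / 24 h = 812 / 24 = 33.8333 m^3/h

33.8333 m^3/h


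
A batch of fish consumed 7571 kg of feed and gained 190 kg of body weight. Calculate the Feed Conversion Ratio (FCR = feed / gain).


FCR = feed consumed / weight gained
FCR = 7571 kg / 190 kg = 39.8474

39.8474


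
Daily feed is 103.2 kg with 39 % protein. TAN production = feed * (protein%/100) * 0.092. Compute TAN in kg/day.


Protein in feed = 103.2 * 39/100 = 40.248 kg/day
TAN = protein * 0.092 = 40.248 * 0.092 = 3.702816 kg/day

3.702816 kg/day


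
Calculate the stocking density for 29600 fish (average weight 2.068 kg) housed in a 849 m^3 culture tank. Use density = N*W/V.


Total biomass = 29600 fish * 2.068 kg = 61212.8 kg
Density = total biomass / volume = 61212.8 / 849 = 72.0999 kg/m^3

72.0999 kg/m^3


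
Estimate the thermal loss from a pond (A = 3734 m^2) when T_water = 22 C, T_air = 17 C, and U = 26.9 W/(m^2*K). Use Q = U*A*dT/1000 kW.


Temperature difference dT = 22 - 17 = 5 K
Heat loss (W) = U * A * dT = 26.9 * 3734 * 5 = 502223 W
Convert to kW: 502223 / 1000 = 502.223 kW

502.223 kW


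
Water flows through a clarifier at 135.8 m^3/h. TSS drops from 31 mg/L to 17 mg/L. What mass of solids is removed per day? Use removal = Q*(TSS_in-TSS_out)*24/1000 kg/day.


Concentration drop: TSS_in - TSS_out = 31 - 17 = 14 mg/L
Hourly solids removed = Q * dTSS = 135.8 m^3/h * 14 mg/L = 1901.2 g/h  (m^3/h * mg/L = g/h)
Daily solids removed = 1901.2 * 24 = 45628.8 g/day
Convert g to kg: 45628.8 / 1000 = 45.6288 kg/day

45.6288 kg/day


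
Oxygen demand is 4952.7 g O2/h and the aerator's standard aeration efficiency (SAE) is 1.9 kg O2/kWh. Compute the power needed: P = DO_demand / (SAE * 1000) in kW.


SAE in g O2/kWh = 1.9 * 1000 = 1900 g/kWh
P = DO_demand / SAE_g = 4952.7 / 1900 = 2.60668 kW

2.60668 kW


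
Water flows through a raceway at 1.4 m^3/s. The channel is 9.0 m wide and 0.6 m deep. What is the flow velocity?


Cross-sectional area = W * d = 9.0 * 0.6 = 5.4 m^2
Velocity = Q / A = 1.4 / 5.4 = 0.259259 m/s

0.259259 m/s


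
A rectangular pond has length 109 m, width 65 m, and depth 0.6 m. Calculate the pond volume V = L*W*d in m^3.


Base area = L * W = 109 * 65 = 7085 m^2
Volume = area * depth = 7085 * 0.6 = 4251 m^3

4251 m^3


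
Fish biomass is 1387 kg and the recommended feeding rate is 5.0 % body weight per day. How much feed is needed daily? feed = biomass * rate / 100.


Feeding rate fraction = 5.0% / 100 = 0.05
Daily feed = 1387 kg * 0.05 = 69.35 kg/day

69.35 kg/day


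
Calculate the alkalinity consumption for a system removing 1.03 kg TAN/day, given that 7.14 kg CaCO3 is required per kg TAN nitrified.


Alkalinity factor: 7.14 kg CaCO3 consumed per kg TAN nitrified
alk = 1.03 kg TAN * 7.14 = 7.3542 kg CaCO3/day

7.3542 kg CaCO3/day


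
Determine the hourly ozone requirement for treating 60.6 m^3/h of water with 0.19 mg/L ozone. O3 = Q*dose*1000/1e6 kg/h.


O3 demand (mg/h) = Q * dose * 1000 = 60.6 * 0.19 * 1000 = 11514 mg/h
Convert mg to kg: 11514 / 1e6 = 0.011514 kg/h

0.011514 kg/h


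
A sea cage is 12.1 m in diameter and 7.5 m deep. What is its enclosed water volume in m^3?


r = d/2 = 12.1/2 = 6.05 m
Base area = pi*r^2 = pi*6.05^2 = 114.99015 m^2
Volume = 114.99015 * 7.5 = 862.426 m^3

862.426 m^3


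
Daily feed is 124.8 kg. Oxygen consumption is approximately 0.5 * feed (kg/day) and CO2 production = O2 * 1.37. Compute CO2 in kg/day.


O2 = 124.8 * 0.5 = 62.4
CO2 = 62.4 * 1.37 = 85.488

85.488 kg/day


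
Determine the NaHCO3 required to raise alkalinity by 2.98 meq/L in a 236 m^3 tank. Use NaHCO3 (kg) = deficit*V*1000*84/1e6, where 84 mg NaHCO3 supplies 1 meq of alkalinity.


Tank volume in L = 236 m^3 * 1000 = 236000 L
Total meq required = 2.98 meq/L * 236000 L = 703280 meq
NaHCO3 mass = 703280 meq * 84 mg/meq / 1e6 = 59.0755 kg

59.0755 kg


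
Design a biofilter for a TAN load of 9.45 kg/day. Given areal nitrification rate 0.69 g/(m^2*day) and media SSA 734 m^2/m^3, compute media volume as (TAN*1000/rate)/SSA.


A = 9.45*1000 / 0.69 = 13695.652 m^2
V = 13695.652 / 734 = 18.6589

18.6589 m^3


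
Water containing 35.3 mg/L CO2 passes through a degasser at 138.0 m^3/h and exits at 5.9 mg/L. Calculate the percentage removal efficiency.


CO2_out / CO2_in = 5.9 / 35.3 = 0.16713881
Fraction remaining = 0.16713881
efficiency = (1 - 0.16713881) * 100 = 83.2861 %

83.2861 %


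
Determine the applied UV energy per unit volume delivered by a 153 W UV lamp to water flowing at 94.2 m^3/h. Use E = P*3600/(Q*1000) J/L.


Energy delivered per hour = 153 W * 3600 s = 550800 J/h
Volume treated per hour = 94.2 m^3/h * 1000 = 94200 L/h
dose = 550800 / 94200 = 5.84713 J/L

5.84713 J/L


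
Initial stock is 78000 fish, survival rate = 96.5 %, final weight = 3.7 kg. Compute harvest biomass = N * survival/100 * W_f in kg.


Survivors = 78000 * 96.5/100 = 75270 fish
Harvest biomass = survivors * W_f = 75270 * 3.7 = 278499 kg

278499 kg


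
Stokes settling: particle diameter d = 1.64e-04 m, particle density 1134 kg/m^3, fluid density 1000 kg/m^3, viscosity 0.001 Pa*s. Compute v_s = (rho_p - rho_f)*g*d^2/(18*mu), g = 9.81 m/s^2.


Density difference: rho_p - rho_f = 1134 - 1000 = 134 kg/m^3
d^2 = (1.64e-04)^2 = 2.6896e-08 m^2
Numerator = (rho_p - rho_f) * g * d^2 = 134 * 9.81 * 2.6896e-08 = 3.5355868e-05
Denominator = 18 * mu = 18 * 0.001 = 0.018
v_s = 3.5355868e-05 / 0.018 = 0.00196421 m/s
Check: Re = rho_f * v_s * d / mu = 1000 * 0.00196421 * 1.64e-04 / 0.001 = 0.322 < 1, so Stokes' law applies.

0.00196421 m/s


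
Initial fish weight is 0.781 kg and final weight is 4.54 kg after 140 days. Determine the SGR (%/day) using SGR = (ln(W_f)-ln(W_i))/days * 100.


ln(W_f) = ln(4.54) = 1.512927
ln(W_i) = ln(0.781) = -0.24718013
ln(W_f) - ln(W_i) = 1.512927 - -0.24718013 = 1.7601071
SGR = 1.7601071 / 140 * 100 = 1.25722 %/day

1.25722 %/day


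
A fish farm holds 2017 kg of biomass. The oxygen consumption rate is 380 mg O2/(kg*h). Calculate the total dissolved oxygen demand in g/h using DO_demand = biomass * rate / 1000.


Total O2 consumption (mg/h) = 2017 kg * 380 mg/(kg*h) = 766460 mg/h
Convert to g/h: 766460 / 1000 = 766.46 g/h

766.46 g/h


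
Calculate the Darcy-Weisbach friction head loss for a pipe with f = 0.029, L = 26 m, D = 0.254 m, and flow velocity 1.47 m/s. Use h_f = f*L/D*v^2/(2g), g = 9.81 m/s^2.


v^2 = 1.47^2 = 2.1609 m^2/s^2
L/D = 26/0.254 = 102.3622
h_f = f*(L/D)*v^2/(2g) = 0.029 * 102.3622 * 2.1609 / 19.62 = 0.326944 m

0.326944 m


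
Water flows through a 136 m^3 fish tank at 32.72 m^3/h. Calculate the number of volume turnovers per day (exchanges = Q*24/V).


Daily flow volume = 32.72 m^3/h * 24 h = 785.28 m^3/day
Exchanges = daily flow / tank volume = 785.28 / 136 = 5.77412 exchanges/day

5.77412 exchanges/day


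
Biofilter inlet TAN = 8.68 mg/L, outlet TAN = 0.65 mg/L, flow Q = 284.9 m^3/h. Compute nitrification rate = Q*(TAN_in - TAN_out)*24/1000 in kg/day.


Concentration drop: TAN_in - TAN_out = 8.68 - 0.65 = 8.03 mg/L
Hourly TAN removed = Q * dTAN = 284.9 m^3/h * 8.03 mg/L = 2287.747 g/h  (m^3/h * mg/L = g/h)
Daily TAN removed = 2287.747 * 24 = 54905.928 g/day
Convert to kg/day: 54905.928 / 1000 = 54.905928 kg/day

54.905928 kg/day


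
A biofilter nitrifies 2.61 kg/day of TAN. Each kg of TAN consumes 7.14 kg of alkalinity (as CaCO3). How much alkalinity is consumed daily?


Alkalinity factor: 7.14 kg CaCO3 consumed per kg TAN nitrified
alk = 2.61 kg TAN * 7.14 = 18.6354 kg CaCO3/day

18.6354 kg CaCO3/day


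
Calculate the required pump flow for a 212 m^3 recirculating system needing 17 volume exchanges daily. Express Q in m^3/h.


Daily recirculation volume = 212 m^3 * 17 = 3604 m^3/day
Flow rate Q = daily volume / 24 h = 3604 / 24 = 150.167 m^3/h

150.167 m^3/h


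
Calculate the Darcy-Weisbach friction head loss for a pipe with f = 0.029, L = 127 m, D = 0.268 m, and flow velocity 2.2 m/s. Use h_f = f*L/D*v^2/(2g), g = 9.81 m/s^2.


v^2 = 2.2^2 = 4.84 m^2/s^2
L/D = 127/0.268 = 473.8806
h_f = f*(L/D)*v^2/(2g) = 0.029 * 473.8806 * 4.84 / 19.62 = 3.39011 m

3.39011 m


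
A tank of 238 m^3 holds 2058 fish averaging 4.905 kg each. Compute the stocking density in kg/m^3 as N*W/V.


Total biomass = 2058 fish * 4.905 kg = 10094.49 kg
Density = total biomass / volume = 10094.49 / 238 = 42.4138 kg/m^3

42.4138 kg/m^3


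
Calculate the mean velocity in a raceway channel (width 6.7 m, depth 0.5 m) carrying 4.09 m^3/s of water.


Cross-sectional area = W * d = 6.7 * 0.5 = 3.35 m^2
Velocity = Q / A = 4.09 / 3.35 = 1.2209 m/s

1.2209 m/s


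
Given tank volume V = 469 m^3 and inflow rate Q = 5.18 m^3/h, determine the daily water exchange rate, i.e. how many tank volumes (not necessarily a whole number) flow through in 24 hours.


Daily flow volume = 5.18 m^3/h * 24 h = 124.32 m^3/day
Exchanges = daily flow / tank volume = 124.32 / 469 = 0.265075 exchanges/day

0.265075 exchanges/day


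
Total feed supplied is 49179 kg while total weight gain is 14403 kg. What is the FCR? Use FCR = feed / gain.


FCR = feed consumed / weight gained
FCR = 49179 kg / 14403 kg = 3.4145

3.4145


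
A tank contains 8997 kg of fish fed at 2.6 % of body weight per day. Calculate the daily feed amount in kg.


Feeding rate fraction = 2.6% / 100 = 0.026
Daily feed = 8997 kg * 0.026 = 233.922 kg/day

233.922 kg/day


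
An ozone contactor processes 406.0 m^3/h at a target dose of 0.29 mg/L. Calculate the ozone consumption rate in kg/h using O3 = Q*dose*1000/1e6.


O3 demand (mg/h) = Q * dose * 1000 = 406.0 * 0.29 * 1000 = 117740 mg/h
Convert mg to kg: 117740 / 1e6 = 0.11774 kg/h

0.11774 kg/h


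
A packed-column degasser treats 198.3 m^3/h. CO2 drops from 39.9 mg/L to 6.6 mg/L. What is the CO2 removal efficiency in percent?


CO2_out / CO2_in = 6.6 / 39.9 = 0.16541353
Fraction remaining = 0.16541353
efficiency = (1 - 0.16541353) * 100 = 83.4586 %

83.4586 %


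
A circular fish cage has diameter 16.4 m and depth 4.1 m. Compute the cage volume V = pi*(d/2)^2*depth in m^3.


r = d/2 = 16.4/2 = 8.2 m
Base area = pi*r^2 = pi*8.2^2 = 211.24069 m^2
Volume = 211.24069 * 4.1 = 866.087 m^3

866.087 m^3


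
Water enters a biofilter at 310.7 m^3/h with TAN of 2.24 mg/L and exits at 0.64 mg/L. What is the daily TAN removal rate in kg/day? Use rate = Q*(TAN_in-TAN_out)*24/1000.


Concentration drop: TAN_in - TAN_out = 2.24 - 0.64 = 1.6 mg/L
Hourly TAN removed = Q * dTAN = 310.7 m^3/h * 1.6 mg/L = 497.12 g/h  (m^3/h * mg/L = g/h)
Daily TAN removed = 497.12 * 24 = 11930.88 g/day
Convert to kg/day: 11930.88 / 1000 = 11.93088 kg/day

11.93088 kg/day


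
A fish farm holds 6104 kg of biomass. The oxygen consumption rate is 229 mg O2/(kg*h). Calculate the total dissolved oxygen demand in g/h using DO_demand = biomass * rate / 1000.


Total O2 consumption (mg/h) = 6104 kg * 229 mg/(kg*h) = 1397816 mg/h
Convert to g/h: 1397816 / 1000 = 1397.816 g/h

1397.816 g/h


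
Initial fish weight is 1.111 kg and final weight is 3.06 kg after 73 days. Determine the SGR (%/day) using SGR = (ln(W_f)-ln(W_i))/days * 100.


ln(W_f) = ln(3.06) = 1.1184149
ln(W_i) = ln(1.111) = 0.10526051
ln(W_f) - ln(W_i) = 1.1184149 - 0.10526051 = 1.0131544
SGR = 1.0131544 / 73 * 100 = 1.38788 %/day

1.38788 %/day


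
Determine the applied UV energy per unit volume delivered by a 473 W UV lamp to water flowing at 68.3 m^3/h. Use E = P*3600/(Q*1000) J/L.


Energy delivered per hour = 473 W * 3600 s = 1702800 J/h
Volume treated per hour = 68.3 m^3/h * 1000 = 68300 L/h
dose = 1702800 / 68300 = 24.9312 J/L

24.9312 J/L


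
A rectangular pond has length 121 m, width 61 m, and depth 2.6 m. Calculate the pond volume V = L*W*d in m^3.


Base area = L * W = 121 * 61 = 7381 m^2
Volume = area * depth = 7381 * 2.6 = 19190.6 m^3

19190.6 m^3


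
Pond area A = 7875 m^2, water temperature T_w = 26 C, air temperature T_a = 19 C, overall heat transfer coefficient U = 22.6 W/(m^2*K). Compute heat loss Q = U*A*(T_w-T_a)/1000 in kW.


Temperature difference dT = 26 - 19 = 7 K
Heat loss (W) = U * A * dT = 22.6 * 7875 * 7 = 1245825 W
Convert to kW: 1245825 / 1000 = 1245.825 kW

1245.825 kW


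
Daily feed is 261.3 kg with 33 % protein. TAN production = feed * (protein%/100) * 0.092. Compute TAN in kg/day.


Protein in feed = 261.3 * 33/100 = 86.229 kg/day
TAN = protein * 0.092 = 86.229 * 0.092 = 7.933068 kg/day

7.933068 kg/day


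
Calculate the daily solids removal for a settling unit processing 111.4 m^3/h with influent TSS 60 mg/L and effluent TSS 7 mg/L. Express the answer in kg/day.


Concentration drop: TSS_in - TSS_out = 60 - 7 = 53 mg/L
Hourly solids removed = Q * dTSS = 111.4 m^3/h * 53 mg/L = 5904.2 g/h  (m^3/h * mg/L = g/h)
Daily solids removed = 5904.2 * 24 = 141700.8 g/day
Convert g to kg: 141700.8 / 1000 = 141.7008 kg/day

141.7008 kg/day


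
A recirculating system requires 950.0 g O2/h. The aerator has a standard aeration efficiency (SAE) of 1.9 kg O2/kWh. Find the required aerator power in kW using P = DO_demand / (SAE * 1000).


SAE in g O2/kWh = 1.9 * 1000 = 1900 g/kWh
P = DO_demand / SAE_g = 950.0 / 1900 = 0.5 kW

0.5 kW


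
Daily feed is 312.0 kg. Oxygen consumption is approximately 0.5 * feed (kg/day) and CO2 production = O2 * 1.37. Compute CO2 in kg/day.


O2 = 312.0 * 0.5 = 156
CO2 = 156 * 1.37 = 213.72

213.72 kg/day


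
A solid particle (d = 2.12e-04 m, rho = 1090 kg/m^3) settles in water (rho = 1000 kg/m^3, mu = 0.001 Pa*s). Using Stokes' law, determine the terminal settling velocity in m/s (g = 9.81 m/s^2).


Density difference: rho_p - rho_f = 1090 - 1000 = 90 kg/m^3
d^2 = (2.12e-04)^2 = 4.4944e-08 m^2
Numerator = (rho_p - rho_f) * g * d^2 = 90 * 9.81 * 4.4944e-08 = 3.9681058e-05
Denominator = 18 * mu = 18 * 0.001 = 0.018
v_s = 3.9681058e-05 / 0.018 = 0.0022045 m/s
Check: Re = rho_f * v_s * d / mu = 1000 * 0.0022045 * 2.12e-04 / 0.001 = 0.467 < 1, so Stokes' law applies.

0.0022045 m/s


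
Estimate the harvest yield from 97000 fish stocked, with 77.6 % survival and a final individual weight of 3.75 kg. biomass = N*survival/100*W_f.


Survivors = 97000 * 77.6/100 = 75272 fish
Harvest biomass = survivors * W_f = 75272 * 3.75 = 282270 kg

282270 kg


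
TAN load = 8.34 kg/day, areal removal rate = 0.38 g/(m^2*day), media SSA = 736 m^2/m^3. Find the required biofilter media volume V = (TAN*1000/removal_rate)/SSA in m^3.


A = 8.34*1000 / 0.38 = 21947.368 m^2
V = 21947.368 / 736 = 29.8198

29.8198 m^3


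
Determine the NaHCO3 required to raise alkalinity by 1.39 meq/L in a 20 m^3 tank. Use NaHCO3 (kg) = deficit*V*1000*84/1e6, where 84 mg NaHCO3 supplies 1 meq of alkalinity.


Tank volume in L = 20 m^3 * 1000 = 20000 L
Total meq required = 1.39 meq/L * 20000 L = 27800 meq
NaHCO3 mass = 27800 meq * 84 mg/meq / 1e6 = 2.3352 kg

2.3352 kg


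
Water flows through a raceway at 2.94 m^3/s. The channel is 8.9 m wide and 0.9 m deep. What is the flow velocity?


Cross-sectional area = W * d = 8.9 * 0.9 = 8.01 m^2
Velocity = Q / A = 2.94 / 8.01 = 0.367041 m/s

0.367041 m/s


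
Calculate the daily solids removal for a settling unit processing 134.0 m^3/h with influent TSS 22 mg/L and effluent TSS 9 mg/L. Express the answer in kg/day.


Concentration drop: TSS_in - TSS_out = 22 - 9 = 13 mg/L
Hourly solids removed = Q * dTSS = 134.0 m^3/h * 13 mg/L = 1742 g/h  (m^3/h * mg/L = g/h)
Daily solids removed = 1742 * 24 = 41808 g/day
Convert g to kg: 41808 / 1000 = 41.808 kg/day

41.808 kg/day


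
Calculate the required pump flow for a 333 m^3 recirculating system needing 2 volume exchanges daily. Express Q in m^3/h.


Daily recirculation volume = 333 m^3 * 2 = 666 m^3/day
Flow rate Q = daily volume / 24 h = 666 / 24 = 27.75 m^3/h

27.75 m^3/h


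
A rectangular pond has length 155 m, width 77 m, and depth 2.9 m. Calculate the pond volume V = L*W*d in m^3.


Base area = L * W = 155 * 77 = 11935 m^2
Volume = area * depth = 11935 * 2.9 = 34611.5 m^3

34611.5 m^3


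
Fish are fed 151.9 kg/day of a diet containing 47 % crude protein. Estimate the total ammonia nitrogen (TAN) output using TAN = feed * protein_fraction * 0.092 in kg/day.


Protein in feed = 151.9 * 47/100 = 71.393 kg/day
TAN = protein * 0.092 = 71.393 * 0.092 = 6.568156 kg/day

6.568156 kg/day


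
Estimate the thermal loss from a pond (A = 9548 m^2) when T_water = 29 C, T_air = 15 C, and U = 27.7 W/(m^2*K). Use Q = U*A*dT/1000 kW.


Temperature difference dT = 29 - 15 = 14 K
Heat loss (W) = U * A * dT = 27.7 * 9548 * 14 = 3702714.4 W
Convert to kW: 3702714.4 / 1000 = 3702.7144 kW

3702.7144 kW


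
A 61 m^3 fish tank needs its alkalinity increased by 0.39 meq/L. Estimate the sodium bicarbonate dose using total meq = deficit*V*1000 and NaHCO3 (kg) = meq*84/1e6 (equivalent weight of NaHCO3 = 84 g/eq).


Tank volume in L = 61 m^3 * 1000 = 61000 L
Total meq required = 0.39 meq/L * 61000 L = 23790 meq
NaHCO3 mass = 23790 meq * 84 mg/meq / 1e6 = 1.99836 kg

1.99836 kg


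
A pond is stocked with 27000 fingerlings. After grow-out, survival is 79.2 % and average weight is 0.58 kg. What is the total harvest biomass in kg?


Survivors = 27000 * 79.2/100 = 21384 fish
Harvest biomass = survivors * W_f = 21384 * 0.58 = 12402.72 kg

12402.72 kg


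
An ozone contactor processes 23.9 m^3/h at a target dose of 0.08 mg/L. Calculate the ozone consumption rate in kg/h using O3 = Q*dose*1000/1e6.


O3 demand (mg/h) = Q * dose * 1000 = 23.9 * 0.08 * 1000 = 1912 mg/h
Convert mg to kg: 1912 / 1e6 = 0.001912 kg/h

0.001912 kg/h


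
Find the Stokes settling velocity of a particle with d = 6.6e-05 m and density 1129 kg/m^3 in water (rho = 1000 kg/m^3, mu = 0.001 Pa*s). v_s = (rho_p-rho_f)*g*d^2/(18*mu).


Density difference: rho_p - rho_f = 1129 - 1000 = 129 kg/m^3
d^2 = (6.6e-05)^2 = 4.356e-09 m^2
Numerator = (rho_p - rho_f) * g * d^2 = 129 * 9.81 * 4.356e-09 = 5.5124744e-06
Denominator = 18 * mu = 18 * 0.001 = 0.018
v_s = 5.5124744e-06 / 0.018 = 3.06249e-04 m/s
Check: Re = rho_f * v_s * d / mu = 1000 * 3.06249e-04 * 6.6e-05 / 0.001 = 0.0202 < 1, so Stokes' law applies.

3.06249e-04 m/s


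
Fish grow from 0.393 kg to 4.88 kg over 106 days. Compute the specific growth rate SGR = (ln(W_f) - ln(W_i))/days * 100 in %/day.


ln(W_f) = ln(4.88) = 1.5851452
ln(W_i) = ln(0.393) = -0.93394567
ln(W_f) - ln(W_i) = 1.5851452 - -0.93394567 = 2.5190909
SGR = 2.5190909 / 106 * 100 = 2.3765 %/day

2.3765 %/day


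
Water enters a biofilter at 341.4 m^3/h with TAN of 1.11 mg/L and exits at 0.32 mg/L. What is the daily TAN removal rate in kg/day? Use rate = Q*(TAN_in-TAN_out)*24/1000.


Concentration drop: TAN_in - TAN_out = 1.11 - 0.32 = 0.79 mg/L
Hourly TAN removed = Q * dTAN = 341.4 m^3/h * 0.79 mg/L = 269.706 g/h  (m^3/h * mg/L = g/h)
Daily TAN removed = 269.706 * 24 = 6472.944 g/day
Convert to kg/day: 6472.944 / 1000 = 6.472944 kg/day

6.472944 kg/day


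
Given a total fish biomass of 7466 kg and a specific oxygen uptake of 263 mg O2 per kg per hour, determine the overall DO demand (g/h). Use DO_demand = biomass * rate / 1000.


Total O2 consumption (mg/h) = 7466 kg * 263 mg/(kg*h) = 1963558 mg/h
Convert to g/h: 1963558 / 1000 = 1963.558 g/h

1963.558 g/h


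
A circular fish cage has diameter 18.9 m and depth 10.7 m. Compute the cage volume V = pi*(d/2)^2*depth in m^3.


r = d/2 = 18.9/2 = 9.45 m
Base area = pi*r^2 = pi*9.45^2 = 280.55208 m^2
Volume = 280.55208 * 10.7 = 3001.91 m^3

3001.91 m^3


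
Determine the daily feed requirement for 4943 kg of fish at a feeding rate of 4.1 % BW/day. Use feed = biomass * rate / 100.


Feeding rate fraction = 4.1% / 100 = 0.041
Daily feed = 4943 kg * 0.041 = 202.663 kg/day

202.663 kg/day


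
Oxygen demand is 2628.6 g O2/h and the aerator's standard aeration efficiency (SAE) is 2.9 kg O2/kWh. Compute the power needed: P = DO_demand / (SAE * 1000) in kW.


SAE in g O2/kWh = 2.9 * 1000 = 2900 g/kWh
P = DO_demand / SAE_g = 2628.6 / 2900 = 0.906414 kW

0.906414 kW


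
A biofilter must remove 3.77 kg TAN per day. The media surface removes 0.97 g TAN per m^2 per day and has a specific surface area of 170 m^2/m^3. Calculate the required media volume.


A = 3.77*1000 / 0.97 = 3886.5979 m^2
V = 3886.5979 / 170 = 22.8623

22.8623 m^3


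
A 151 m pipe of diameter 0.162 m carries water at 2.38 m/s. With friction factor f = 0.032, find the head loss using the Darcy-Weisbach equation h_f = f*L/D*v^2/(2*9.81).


v^2 = 2.38^2 = 5.6644 m^2/s^2
L/D = 151/0.162 = 932.09877
h_f = f*(L/D)*v^2/(2g) = 0.032 * 932.09877 * 5.6644 / 19.62 = 8.61126 m

8.61126 m


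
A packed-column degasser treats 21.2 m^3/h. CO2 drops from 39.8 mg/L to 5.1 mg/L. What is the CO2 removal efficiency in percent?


CO2_out / CO2_in = 5.1 / 39.8 = 0.1281407
Fraction remaining = 0.1281407
efficiency = (1 - 0.1281407) * 100 = 87.1859 %

87.1859 %


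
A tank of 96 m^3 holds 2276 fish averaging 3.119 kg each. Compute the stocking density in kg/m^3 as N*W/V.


Total biomass = 2276 fish * 3.119 kg = 7098.844 kg
Density = total biomass / volume = 7098.844 / 96 = 73.9463 kg/m^3

73.9463 kg/m^3


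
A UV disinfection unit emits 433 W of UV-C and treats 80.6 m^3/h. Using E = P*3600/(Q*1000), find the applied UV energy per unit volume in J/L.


Energy delivered per hour = 433 W * 3600 s = 1558800 J/h
Volume treated per hour = 80.6 m^3/h * 1000 = 80600 L/h
dose = 1558800 / 80600 = 19.34 J/L

19.34 J/L


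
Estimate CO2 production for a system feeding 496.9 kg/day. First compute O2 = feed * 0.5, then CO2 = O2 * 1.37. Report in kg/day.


O2 = 496.9 * 0.5 = 248.45
CO2 = 248.45 * 1.37 = 340.3765

340.3765 kg/day


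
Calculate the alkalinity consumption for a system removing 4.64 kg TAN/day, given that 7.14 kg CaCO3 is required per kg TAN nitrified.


Alkalinity factor: 7.14 kg CaCO3 consumed per kg TAN nitrified
alk = 4.64 kg TAN * 7.14 = 33.1296 kg CaCO3/day

33.1296 kg CaCO3/day


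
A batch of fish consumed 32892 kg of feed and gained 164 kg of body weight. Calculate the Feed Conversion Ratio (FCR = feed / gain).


FCR = feed consumed / weight gained
FCR = 32892 kg / 164 kg = 200.561

200.561


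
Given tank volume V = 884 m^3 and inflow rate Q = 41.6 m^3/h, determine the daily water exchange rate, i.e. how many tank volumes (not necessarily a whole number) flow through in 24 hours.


Daily flow volume = 41.6 m^3/h * 24 h = 998.4 m^3/day
Exchanges = daily flow / tank volume = 998.4 / 884 = 1.12941 exchanges/day

1.12941 exchanges/day


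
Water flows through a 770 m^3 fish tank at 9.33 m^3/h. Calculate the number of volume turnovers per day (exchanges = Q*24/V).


Daily flow volume = 9.33 m^3/h * 24 h = 223.92 m^3/day
Exchanges = daily flow / tank volume = 223.92 / 770 = 0.290805 exchanges/day

0.290805 exchanges/day


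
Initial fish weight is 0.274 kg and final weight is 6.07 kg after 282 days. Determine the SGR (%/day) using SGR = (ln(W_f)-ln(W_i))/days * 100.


ln(W_f) = ln(6.07) = 1.8033586
ln(W_i) = ln(0.274) = -1.2946272
ln(W_f) - ln(W_i) = 1.8033586 - -1.2946272 = 3.0979858
SGR = 3.0979858 / 282 * 100 = 1.09858 %/day

1.09858 %/day


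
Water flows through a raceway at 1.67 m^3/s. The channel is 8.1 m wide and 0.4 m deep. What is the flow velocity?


Cross-sectional area = W * d = 8.1 * 0.4 = 3.24 m^2
Velocity = Q / A = 1.67 / 3.24 = 0.515432 m/s

0.515432 m/s


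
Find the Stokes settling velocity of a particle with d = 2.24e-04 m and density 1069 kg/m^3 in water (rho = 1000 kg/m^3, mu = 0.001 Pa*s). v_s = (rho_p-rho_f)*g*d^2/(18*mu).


Density difference: rho_p - rho_f = 1069 - 1000 = 69 kg/m^3
d^2 = (2.24e-04)^2 = 5.0176e-08 m^2
Numerator = (rho_p - rho_f) * g * d^2 = 69 * 9.81 * 5.0176e-08 = 3.3963633e-05
Denominator = 18 * mu = 18 * 0.001 = 0.018
v_s = 3.3963633e-05 / 0.018 = 0.00188687 m/s
Check: Re = rho_f * v_s * d / mu = 1000 * 0.00188687 * 2.24e-04 / 0.001 = 0.423 < 1, so Stokes' law applies.

0.00188687 m/s


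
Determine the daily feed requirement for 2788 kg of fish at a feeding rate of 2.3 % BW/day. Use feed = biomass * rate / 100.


Feeding rate fraction = 2.3% / 100 = 0.023
Daily feed = 2788 kg * 0.023 = 64.124 kg/day

64.124 kg/day


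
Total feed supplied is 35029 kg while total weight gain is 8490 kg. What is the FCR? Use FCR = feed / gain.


FCR = feed consumed / weight gained
FCR = 35029 kg / 8490 kg = 4.12591

4.12591


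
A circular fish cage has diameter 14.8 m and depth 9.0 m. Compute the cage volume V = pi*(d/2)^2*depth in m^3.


r = d/2 = 14.8/2 = 7.4 m
Base area = pi*r^2 = pi*7.4^2 = 172.03361 m^2
Volume = 172.03361 * 9.0 = 1548.3 m^3

1548.3 m^3


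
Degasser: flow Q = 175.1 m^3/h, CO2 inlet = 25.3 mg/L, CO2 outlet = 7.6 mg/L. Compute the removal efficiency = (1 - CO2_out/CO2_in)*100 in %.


CO2_out / CO2_in = 7.6 / 25.3 = 0.30039526
Fraction remaining = 0.30039526
efficiency = (1 - 0.30039526) * 100 = 69.9605 %

69.9605 %


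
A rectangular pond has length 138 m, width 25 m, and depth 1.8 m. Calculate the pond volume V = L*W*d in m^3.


Base area = L * W = 138 * 25 = 3450 m^2
Volume = area * depth = 3450 * 1.8 = 6210 m^3

6210 m^3


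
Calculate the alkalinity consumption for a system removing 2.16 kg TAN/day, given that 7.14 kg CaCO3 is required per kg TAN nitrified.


Alkalinity factor: 7.14 kg CaCO3 consumed per kg TAN nitrified
alk = 2.16 kg TAN * 7.14 = 15.4224 kg CaCO3/day

15.4224 kg CaCO3/day


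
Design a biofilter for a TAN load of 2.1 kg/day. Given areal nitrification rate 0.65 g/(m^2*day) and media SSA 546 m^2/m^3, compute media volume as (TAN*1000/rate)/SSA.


A = 2.1*1000 / 0.65 = 3230.7692 m^2
V = 3230.7692 / 546 = 5.91716

5.91716 m^3


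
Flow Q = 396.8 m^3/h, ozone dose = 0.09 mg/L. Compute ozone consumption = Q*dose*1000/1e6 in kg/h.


O3 demand (mg/h) = Q * dose * 1000 = 396.8 * 0.09 * 1000 = 35712 mg/h
Convert mg to kg: 35712 / 1e6 = 0.035712 kg/h

0.035712 kg/h


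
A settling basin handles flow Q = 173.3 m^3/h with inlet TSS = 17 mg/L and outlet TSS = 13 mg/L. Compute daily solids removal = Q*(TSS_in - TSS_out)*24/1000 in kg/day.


Concentration drop: TSS_in - TSS_out = 17 - 13 = 4 mg/L
Hourly solids removed = Q * dTSS = 173.3 m^3/h * 4 mg/L = 693.2 g/h  (m^3/h * mg/L = g/h)
Daily solids removed = 693.2 * 24 = 16636.8 g/day
Convert g to kg: 16636.8 / 1000 = 16.6368 kg/day

16.6368 kg/day


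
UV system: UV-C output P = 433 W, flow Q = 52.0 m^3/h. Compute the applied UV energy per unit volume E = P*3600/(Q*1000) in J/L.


Energy delivered per hour = 433 W * 3600 s = 1558800 J/h
Volume treated per hour = 52.0 m^3/h * 1000 = 52000 L/h
dose = 1558800 / 52000 = 29.9769 J/L

29.9769 J/L


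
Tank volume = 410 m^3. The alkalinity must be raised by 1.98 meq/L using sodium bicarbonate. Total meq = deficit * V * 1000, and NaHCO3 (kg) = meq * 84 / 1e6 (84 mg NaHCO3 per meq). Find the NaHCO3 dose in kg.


Tank volume in L = 410 m^3 * 1000 = 410000 L
Total meq required = 1.98 meq/L * 410000 L = 811800 meq
NaHCO3 mass = 811800 meq * 84 mg/meq / 1e6 = 68.1912 kg

68.1912 kg


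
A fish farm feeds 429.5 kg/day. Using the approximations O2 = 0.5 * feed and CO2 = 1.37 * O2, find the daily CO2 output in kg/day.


O2 = 429.5 * 0.5 = 214.75
CO2 = 214.75 * 1.37 = 294.2075

294.2075 kg/day


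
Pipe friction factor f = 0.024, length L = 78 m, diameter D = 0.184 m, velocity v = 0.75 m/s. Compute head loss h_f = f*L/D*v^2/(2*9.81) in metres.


v^2 = 0.75^2 = 0.5625 m^2/s^2
L/D = 78/0.184 = 423.91304
h_f = f*(L/D)*v^2/(2g) = 0.024 * 423.91304 * 0.5625 / 19.62 = 0.291683 m

0.291683 m


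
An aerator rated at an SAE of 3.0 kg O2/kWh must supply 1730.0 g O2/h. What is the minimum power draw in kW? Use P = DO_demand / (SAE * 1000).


SAE in g O2/kWh = 3.0 * 1000 = 3000 g/kWh
P = DO_demand / SAE_g = 1730.0 / 3000 = 0.576667 kW

0.576667 kW


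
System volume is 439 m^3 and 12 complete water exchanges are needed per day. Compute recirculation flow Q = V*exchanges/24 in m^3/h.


Daily recirculation volume = 439 m^3 * 12 = 5268 m^3/day
Flow rate Q = daily volume / 24 h = 5268 / 24 = 219.5 m^3/h

219.5 m^3/h


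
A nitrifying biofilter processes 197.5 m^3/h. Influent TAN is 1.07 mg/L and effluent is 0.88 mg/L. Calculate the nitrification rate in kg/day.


Concentration drop: TAN_in - TAN_out = 1.07 - 0.88 = 0.19 mg/L
Hourly TAN removed = Q * dTAN = 197.5 m^3/h * 0.19 mg/L = 37.525 g/h  (m^3/h * mg/L = g/h)
Daily TAN removed = 37.525 * 24 = 900.6 g/day
Convert to kg/day: 900.6 / 1000 = 0.9006 kg/day

0.9006 kg/day


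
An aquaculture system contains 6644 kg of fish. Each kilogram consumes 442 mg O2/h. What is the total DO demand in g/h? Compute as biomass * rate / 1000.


Total O2 consumption (mg/h) = 6644 kg * 442 mg/(kg*h) = 2936648 mg/h
Convert to g/h: 2936648 / 1000 = 2936.648 g/h

2936.648 g/h


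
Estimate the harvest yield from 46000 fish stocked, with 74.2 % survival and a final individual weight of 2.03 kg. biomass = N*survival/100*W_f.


Survivors = 46000 * 74.2/100 = 34132 fish
Harvest biomass = survivors * W_f = 34132 * 2.03 = 69287.96 kg

69287.96 kg


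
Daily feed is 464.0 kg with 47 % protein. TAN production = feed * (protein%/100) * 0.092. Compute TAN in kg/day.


Protein in feed = 464.0 * 47/100 = 218.08 kg/day
TAN = protein * 0.092 = 218.08 * 0.092 = 20.06336 kg/day

20.06336 kg/day


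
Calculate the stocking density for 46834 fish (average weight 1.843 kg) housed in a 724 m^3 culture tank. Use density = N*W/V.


Total biomass = 46834 fish * 1.843 kg = 86315.062 kg
Density = total biomass / volume = 86315.062 / 724 = 119.22 kg/m^3

119.22 kg/m^3


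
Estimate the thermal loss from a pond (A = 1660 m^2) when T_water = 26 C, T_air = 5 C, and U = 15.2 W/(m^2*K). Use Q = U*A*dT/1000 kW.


Temperature difference dT = 26 - 5 = 21 K
Heat loss (W) = U * A * dT = 15.2 * 1660 * 21 = 529872 W
Convert to kW: 529872 / 1000 = 529.872 kW

529.872 kW


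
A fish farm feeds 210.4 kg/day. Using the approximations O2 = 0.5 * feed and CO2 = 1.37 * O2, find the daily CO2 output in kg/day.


O2 = 210.4 * 0.5 = 105.2
CO2 = 105.2 * 1.37 = 144.124

144.124 kg/day


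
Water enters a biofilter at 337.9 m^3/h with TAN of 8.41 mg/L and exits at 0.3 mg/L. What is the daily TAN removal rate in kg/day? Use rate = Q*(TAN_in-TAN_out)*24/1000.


Concentration drop: TAN_in - TAN_out = 8.41 - 0.3 = 8.11 mg/L
Hourly TAN removed = Q * dTAN = 337.9 m^3/h * 8.11 mg/L = 2740.369 g/h  (m^3/h * mg/L = g/h)
Daily TAN removed = 2740.369 * 24 = 65768.856 g/day
Convert to kg/day: 65768.856 / 1000 = 65.768856 kg/day

65.768856 kg/day
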